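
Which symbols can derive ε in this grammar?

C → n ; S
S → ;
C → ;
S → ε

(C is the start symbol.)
A non-terminal is nullable if it can derive ε (the empty string): either it has an ε-production, or it has a production whose right-hand side consists entirely of nullable non-terminals.

ε-productions: S → ε
So S is immediately nullable.
No further non-terminal can be added: every production for the remaining non-terminals contains a terminal or a non-nullable non-terminal.
Nullable = { 'S' }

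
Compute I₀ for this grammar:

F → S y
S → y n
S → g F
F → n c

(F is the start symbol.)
{ [F → . S y], [F → . n c], [F' → . F], [S → . g F], [S → . y n] }

First, augment the grammar with F' → F
I₀ = CLOSURE({ [F' → . F] }):
  [F' → . F] has the dot before F: add [F → . S y], [F → . n c]
  [F → . S y] has the dot before S: add [S → . y n], [S → . g F]
No further items can be added.

I₀ = { [F → . S y], [F → . n c], [F' → . F], [S → . g F], [S → . y n] }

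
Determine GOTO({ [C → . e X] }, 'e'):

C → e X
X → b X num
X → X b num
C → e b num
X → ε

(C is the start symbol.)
GOTO(I, 'e') = CLOSURE({ [A → αX.β] : [A → α.Xβ] ∈ I, X = 'e' })

Items with dot before 'e', with the dot advanced:
  [C → . e X] → [C → e . X]
Closure of the advanced items:
  [C → e . X] has the dot before X: add [X → . b X num], [X → . X b num], [X → .]

GOTO = { [C → e . X], [X → . X b num], [X → . b X num], [X → .] }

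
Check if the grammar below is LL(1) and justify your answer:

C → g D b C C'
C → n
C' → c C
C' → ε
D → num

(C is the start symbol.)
A grammar is LL(1) if for each non-terminal N with multiple productions, the predict sets of those productions are pairwise disjoint, where PREDICT(N → α) = (FIRST(α) \ {ε}) ∪ (FOLLOW(N) if α ⇒* ε).

Relevant sets:
  FOLLOW(C') = { $, 'c' }

For C:
  PREDICT(C → g D b C C') = { 'g' }
  PREDICT(C → n) = { 'n' }
For C':
  PREDICT(C' → c C) = { 'c' }
  PREDICT(C' → ε) = { $, 'c' }
D has a single production, so nothing to check there.

Conflict found: Predict set conflict for C': { 'c' }
The grammar is NOT LL(1).

Answer: No. Predict set conflict for C': { 'c' }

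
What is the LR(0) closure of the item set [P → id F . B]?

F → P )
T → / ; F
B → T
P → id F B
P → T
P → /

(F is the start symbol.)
{ [B → . T], [P → id F . B], [T → . / ; F] }

To compute CLOSURE, for each item [A → α.Bβ] where B is a non-terminal, add [B → .γ] for all productions B → γ; repeat for the newly added items until nothing changes.

Start with: [P → id F . B]
  [P → id F . B] has the dot before B: add [B → . T]
  [B → . T] has the dot before T: add [T → . / ; F]
No further items can be added.

CLOSURE = { [B → . T], [P → id F . B], [T → . / ; F] }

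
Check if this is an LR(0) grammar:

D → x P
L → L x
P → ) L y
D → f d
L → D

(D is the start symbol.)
A grammar is LR(0) if no state in the canonical LR(0) collection has:
  - both a shift item (dot before a terminal) and a complete item (shift-reduce conflict), or
  - two or more complete items (reduce-reduce conflict; the accept item [D' → D .] counts as a complete item here).

Augment with D' → D and build the canonical LR(0) collection (I0 = CLOSURE({[D' → . D]}), then GOTO on every symbol after a dot until no new states appear). It has 11 states:
  I0: { [D → . f d], [D → . x P], [D' → . D] }  — shift
  I1: { [D' → D .] }  — accept
  I2: { [D → f . d] }  — shift
  I3: { [D → x . P], [P → . ) L y] }  — shift
  I4: { [D → . f d], [D → . x P], [L → . D], [L → . L x], [P → ) . L y] }  — shift
  I5: { [D → x P .] }  — reduce
  I6: { [L → D .] }  — reduce
  I7: { [L → L . x], [P → ) L . y] }  — shift
  I8: { [L → L x .] }  — reduce
  I9: { [P → ) L y .] }  — reduce
  I10: { [D → f d .] }  — reduce

Every state is either a pure shift/goto state or contains exactly one complete item and nothing to shift — no conflicts. The grammar is LR(0).

Answer: Yes, the grammar is LR(0)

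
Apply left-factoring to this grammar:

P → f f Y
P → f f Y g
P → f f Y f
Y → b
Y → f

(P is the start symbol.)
Left-factoring transforms A → αβ₁ | αβ₂ into A → αA' and A' → β₁ | β₂
(α is the longest common prefix among the alternatives). Repeat until
no nonterminal has two alternatives with a common prefix.

Round 1: P has alternatives sharing prefix 'f f Y'. Introduce P': P → f f Y P'
  Add: P' → ε
  Add: P' → g
  Add: P' → f

No remaining common prefixes — done.

Resulting grammar:
P → f f Y P'
P' → ε
P' → g
P' → f
Y → b
Y → f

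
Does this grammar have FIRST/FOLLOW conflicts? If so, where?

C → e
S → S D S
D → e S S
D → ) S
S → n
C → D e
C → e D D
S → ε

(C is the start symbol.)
Yes. S → S D S with FOLLOW(S) on { ')', 'e', 'n' }; S → n with FOLLOW(S) on { 'n' }

Nullable non-terminals: S.
FIRST sets used below: FIRST(S) = { ')', 'e', 'n', ε }, FIRST(D) = { ')', 'e' }

S: nullable alternative(s) S → ε; FOLLOW(S) = { $, ')', 'e', 'n' }
  S → S D S: FIRST \ {ε} = { ')', 'e', 'n' } — overlaps FOLLOW(S) on { ')', 'e', 'n' }: CONFLICT
  S → n: FIRST \ {ε} = { 'n' } — overlaps FOLLOW(S) on { 'n' }: CONFLICT
  S → ε: FIRST \ {ε} = { } — this is the only nullable alternative, skip

C, D have no nullable alternative, so no FIRST/FOLLOW check is needed there.

So the grammar has 2 FIRST/FOLLOW conflicts (marked CONFLICT above).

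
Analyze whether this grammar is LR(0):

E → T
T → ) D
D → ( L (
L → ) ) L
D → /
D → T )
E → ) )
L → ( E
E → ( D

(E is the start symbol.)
Augment with E' → E and build the canonical LR(0) collection (I0 = CLOSURE({[E' → . E]}), then GOTO on every symbol after a dot until no new states appear). It has 20 states:
  I0: { [E → . ( D], [E → . ) )], [E → . T], [E' → . E], [T → . ) D] }  — shift
  I1: { [D → . ( L (], [D → . /], [D → . T )], [E → ( . D], [T → . ) D] }  — shift
  I2: { [D → . ( L (], [D → . /], [D → . T )], [E → ) . )], [T → ) . D], [T → . ) D] }  — shift
  I3: { [E' → E .] }  — accept
  I4: { [E → T .] }  — reduce
  I5: { [D → ( . L (], [L → . ( E], [L → . ) ) L] }  — shift
  I6: { [D → . ( L (], [D → . /], [D → . T )], [E → ) ) .], [T → ) . D], [T → . ) D] }  — shift, reduce
  I7: { [D → / .] }  — reduce
  I8: { [T → ) D .] }  — reduce
  I9: { [D → T . )] }  — shift
  I10: { [D → T ) .] }  — reduce
  I11: { [D → . ( L (], [D → . /], [D → . T )], [T → ) . D], [T → . ) D] }  — shift
  I12: { [E → . ( D], [E → . ) )], [E → . T], [L → ( . E], [T → . ) D] }  — shift
  I13: { [L → ) . ) L] }  — shift
  I14: { [D → ( L . (] }  — shift
  I15: { [D → ( L ( .] }  — reduce
  I16: { [L → ) ) . L], [L → . ( E], [L → . ) ) L] }  — shift
  I17: { [L → ) ) L .] }  — reduce
  I18: { [L → ( E .] }  — reduce
  I19: { [E → ( D .] }  — reduce

Conflict in state I6:
  Shift-reduce conflict between [E → ) ) .] and [D → . ( L (]
So the grammar is NOT LR(0).

Answer: No. Shift-reduce conflict between [E → ) ) .] and [D → . ( L (]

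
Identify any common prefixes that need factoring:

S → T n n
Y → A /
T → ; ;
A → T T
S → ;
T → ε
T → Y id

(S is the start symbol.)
No, left-factoring is not needed

Left-factoring is needed when two productions for the same non-terminal
share a common prefix on the right-hand side.

Productions for S:
  S → T n n
  S → ;
Productions for T:
  T → ; ;
  T → ε
  T → Y id

No common prefixes found.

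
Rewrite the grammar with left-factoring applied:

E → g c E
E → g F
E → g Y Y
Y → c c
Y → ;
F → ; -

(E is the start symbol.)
Left-factoring transforms A → αβ₁ | αβ₂ into A → αA' and A' → β₁ | β₂
(α is the longest common prefix among the alternatives). Repeat until
no nonterminal has two alternatives with a common prefix.

Round 1: E has alternatives sharing prefix 'g'. Introduce E': E → g E'
  Add: E' → c E
  Add: E' → F
  Add: E' → Y Y

No remaining common prefixes — done.

Resulting grammar:
E → g E'
E' → c E
E' → F
E' → Y Y
Y → c c
Y → ;
F → ; -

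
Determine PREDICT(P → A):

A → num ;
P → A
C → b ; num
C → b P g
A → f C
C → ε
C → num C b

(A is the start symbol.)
PREDICT(P → A) = (FIRST(RHS) \ {ε}) ∪ (FOLLOW(P) if ε ∈ FIRST(RHS), i.e. RHS ⇒* ε)
FIRST(A) = { 'f', 'num' }
FIRST(A) = { 'f', 'num' }
ε ∉ FIRST(A), so FOLLOW(P) is not added.
PREDICT(P → A) = { 'f', 'num' }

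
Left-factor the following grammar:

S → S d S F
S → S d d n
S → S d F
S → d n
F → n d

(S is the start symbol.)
S → S d S'
S' → S F
S' → d n
S' → F
S → d n
F → n d

Left-factoring transforms A → αβ₁ | αβ₂ into A → αA' and A' → β₁ | β₂
(α is the longest common prefix among the alternatives). Repeat until
no nonterminal has two alternatives with a common prefix.

Round 1: S has alternatives sharing prefix 'S d'. Introduce S': S → S d S'
  Add: S' → S F
  Add: S' → d n
  Add: S' → F

No remaining common prefixes — done.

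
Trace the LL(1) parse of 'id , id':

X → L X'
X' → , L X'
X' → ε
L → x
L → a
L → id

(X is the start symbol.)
LL(1) parsing maintains a stack (initially the start symbol over $) and the input. At each step: if the stack top is a terminal, match it against the current input token; if it is a non-terminal N, replace it with the RHS of M[N, lookahead] (the unique production whose predict set contains the lookahead).

Stack is shown with the top on the left.

Stack     Input      Action
---------------------------
X $       id , id $  output X → L X'
L X' $    id , id $  output L → id
id X' $   id , id $  match 'id'
X' $      , id $     output X' → , L X'
, L X' $  , id $     match ','
L X' $    id $       output L → id
id X' $   id $       match 'id'
X' $      $          output X' → ε
$         $          accept

The string is accepted.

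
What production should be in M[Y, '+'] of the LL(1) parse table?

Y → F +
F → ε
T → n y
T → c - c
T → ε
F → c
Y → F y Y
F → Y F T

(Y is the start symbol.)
Y → F +, Y → F y Y

To find M[Y, '+'], we find productions for Y where '+' is in the predict set (PREDICT(N → α) = (FIRST(α) \ {ε}) ∪ (FOLLOW(N) if α ⇒* ε)).

Relevant sets:
  FIRST(F) = { '+', 'c', 'y', ε }

Y → F +: PREDICT = { '+', 'c', 'y' }
  '+' is in predict set, so this production goes in M[Y, '+']
Y → F y Y: PREDICT = { '+', 'c', 'y' }
  '+' is in predict set, so this production goes in M[Y, '+']

M[Y, '+'] = Y → F +, Y → F y Y  (a multiply-defined cell — the grammar is not LL(1))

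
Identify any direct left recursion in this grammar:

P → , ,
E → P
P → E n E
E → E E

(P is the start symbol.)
P → , ,: starts with ','
E → P: starts with P
P → E n E: starts with E
E → E E: LEFT RECURSIVE (starts with E)

The grammar has direct left recursion on: E.

Answer: Yes, E is left-recursive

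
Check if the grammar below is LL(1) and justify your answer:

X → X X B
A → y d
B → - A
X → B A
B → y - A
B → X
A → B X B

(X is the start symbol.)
A grammar is LL(1) if for each non-terminal N with multiple productions, the predict sets of those productions are pairwise disjoint, where PREDICT(N → α) = (FIRST(α) \ {ε}) ∪ (FOLLOW(N) if α ⇒* ε).

Relevant sets:
  FIRST(X) = { '-', 'y' }
  FIRST(B) = { '-', 'y' }

For X:
  PREDICT(X → X X B) = { '-', 'y' }
  PREDICT(X → B A) = { '-', 'y' }
For A:
  PREDICT(A → y d) = { 'y' }
  PREDICT(A → B X B) = { '-', 'y' }
For B:
  PREDICT(B → '-' A) = { '-' }
  PREDICT(B → y '-' A) = { 'y' }
  PREDICT(B → X) = { '-', 'y' }

Conflict found: Predict set conflict for X: { '-', 'y' }
The grammar is NOT LL(1).

Answer: No. Predict set conflict for X: { '-', 'y' }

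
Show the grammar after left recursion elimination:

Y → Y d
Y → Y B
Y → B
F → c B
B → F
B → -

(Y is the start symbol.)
Y → B Y'
Y' → d Y'
Y' → B Y'
Y' → ε
F → c B
B → F
B → -

Y is directly left-recursive. The standard transformation for
  A → A α₁ | ... | A α_m | β₁ | ... | β_n
is
  A  → β₁ A' | ... | β_n A'
  A' → α₁ A' | ... | α_m A' | ε

Y → B becomes Y → B Y'
Y → Y d becomes Y' → d Y'
Y → Y B becomes Y' → B Y'
Add Y' → ε

Productions for other non-terminals are unchanged:
  F → c B
  B → F
  B → -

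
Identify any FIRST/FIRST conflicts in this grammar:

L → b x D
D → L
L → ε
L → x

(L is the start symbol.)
A FIRST/FIRST conflict occurs when two productions N → α and N → β for the same non-terminal have FIRST(α) ∩ FIRST(β) ≠ ∅ (with ε ∈ FIRST of a nullable right-hand side, so two nullable alternatives also conflict).

Productions for L:
  L → b x D: FIRST = { 'b' }
  L → ε: FIRST = { ε }
  L → x: FIRST = { 'x' }
D has only one production, so no FIRST/FIRST conflict is possible there.

All alternatives of each non-terminal have pairwise disjoint FIRST sets.

Answer: No FIRST/FIRST conflicts.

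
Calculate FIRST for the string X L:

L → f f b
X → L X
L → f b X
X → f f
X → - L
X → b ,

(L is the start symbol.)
{ '-', 'b', 'f' }

FIRST sets of the non-terminals involved (from the grammar, by fixed-point iteration):
  FIRST(X) = { '-', 'b', 'f' }

To compute FIRST(X L), process the symbols left to right:
Symbol X is a non-terminal. Add FIRST(X) \ {ε} = { '-', 'b', 'f' }
X is not nullable (ε ∉ FIRST(X)), so stop here.
FIRST(X L) = { '-', 'b', 'f' }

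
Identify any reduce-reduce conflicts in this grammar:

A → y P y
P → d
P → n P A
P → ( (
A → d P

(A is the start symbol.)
Augment with A' → A and build the canonical LR(0) collection (I0 = CLOSURE({[A' → . A]}), then GOTO on every symbol after a dot until no new states appear). It has 13 states:
  I0: { [A → . d P], [A → . y P y], [A' → . A] }  — shift
  I1: { [A' → A .] }  — accept
  I2: { [A → d . P], [P → . ( (], [P → . d], [P → . n P A] }  — shift
  I3: { [A → y . P y], [P → . ( (], [P → . d], [P → . n P A] }  — shift
  I4: { [P → ( . (] }  — shift
  I5: { [A → y P . y] }  — shift
  I6: { [P → d .] }  — reduce
  I7: { [P → . ( (], [P → . d], [P → . n P A], [P → n . P A] }  — shift
  I8: { [A → . d P], [A → . y P y], [P → n P . A] }  — shift
  I9: { [P → n P A .] }  — reduce
  I10: { [A → y P y .] }  — reduce
  I11: { [P → ( ( .] }  — reduce
  I12: { [A → d P .] }  — reduce

No state contains more than one complete item.

Answer: No reduce-reduce conflicts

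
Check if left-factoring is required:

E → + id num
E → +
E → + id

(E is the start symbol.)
Yes, E has productions with common prefix '+'

Left-factoring is needed when two productions for the same non-terminal
share a common prefix on the right-hand side.

Productions for E:
  E → + id num
  E → +
  E → + id

Found common prefix '+' in productions for E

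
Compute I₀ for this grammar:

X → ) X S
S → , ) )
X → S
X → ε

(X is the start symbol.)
{ [S → . , ) )], [X → . ) X S], [X → . S], [X → .], [X' → . X] }

First, augment the grammar with X' → X
I₀ = CLOSURE({ [X' → . X] }):
  [X' → . X] has the dot before X: add [X → . ) X S], [X → . S], [X → .]
  [X → . S] has the dot before S: add [S → . , ) )]
No further items can be added.

I₀ = { [S → . , ) )], [X → . ) X S], [X → . S], [X → .], [X' → . X] }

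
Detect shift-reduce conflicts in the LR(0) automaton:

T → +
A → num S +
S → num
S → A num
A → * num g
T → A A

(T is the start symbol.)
A shift-reduce conflict occurs when an LR(0) state has both:
  - a complete (reduce) item [A → α .] (dot at the end), and
  - a shift item [B → β . c γ] (dot before a terminal).

Augment with T' → T and build the canonical LR(0) collection (I0 = CLOSURE({[T' → . T]}), then GOTO on every symbol after a dot until no new states appear). It has 14 states:
  I0: { [A → . * num g], [A → . num S +], [T → . +], [T → . A A], [T' → . T] }  — shift
  I1: { [A → * . num g] }  — shift
  I2: { [T → + .] }  — reduce
  I3: { [A → . * num g], [A → . num S +], [T → A . A] }  — shift
  I4: { [T' → T .] }  — accept
  I5: { [A → . * num g], [A → . num S +], [A → num . S +], [S → . A num], [S → . num] }  — shift
  I6: { [S → A . num] }  — shift
  I7: { [A → num S . +] }  — shift
  I8: { [A → . * num g], [A → . num S +], [A → num . S +], [S → . A num], [S → . num], [S → num .] }  — shift, reduce
  I9: { [A → num S + .] }  — reduce
  I10: { [S → A num .] }  — reduce
  I11: { [T → A A .] }  — reduce
  I12: { [A → * num . g] }  — shift
  I13: { [A → * num g .] }  — reduce

I8 contains reduce item [S → num .] and shift items [A → . * num g], [A → . num S +], [S → . num] — shift-reduce conflict.

Answer: Yes — I8: [S → num .] vs [A → . * num g]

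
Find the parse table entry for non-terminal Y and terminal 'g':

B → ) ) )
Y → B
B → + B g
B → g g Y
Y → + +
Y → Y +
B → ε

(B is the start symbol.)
Y → B, Y → Y +

To find M[Y, 'g'], we find productions for Y where 'g' is in the predict set (PREDICT(N → α) = (FIRST(α) \ {ε}) ∪ (FOLLOW(N) if α ⇒* ε)).

Relevant sets:
  FIRST(B) = { ')', '+', 'g', ε }
  FIRST(Y) = { ')', '+', 'g', ε }
  FOLLOW(Y) = { $, '+', 'g' }

Y → B: PREDICT = { $, ')', '+', 'g' }
  'g' is in predict set, so this production goes in M[Y, 'g']
Y → + +: PREDICT = { '+' }
Y → Y +: PREDICT = { ')', '+', 'g' }
  'g' is in predict set, so this production goes in M[Y, 'g']

M[Y, 'g'] = Y → B, Y → Y +  (a multiply-defined cell — the grammar is not LL(1))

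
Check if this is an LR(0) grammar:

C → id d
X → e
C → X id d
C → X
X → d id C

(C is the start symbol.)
No. Shift-reduce conflict between [C → X .] and [C → X . id d]

A grammar is LR(0) if no state in the canonical LR(0) collection has:
  - both a shift item (dot before a terminal) and a complete item (shift-reduce conflict), or
  - two or more complete items (reduce-reduce conflict; the accept item [C' → C .] counts as a complete item here).

Augment with C' → C and build the canonical LR(0) collection (I0 = CLOSURE({[C' → . C]}), then GOTO on every symbol after a dot until no new states appear). It has 11 states:
  I0: { [C → . X id d], [C → . X], [C → . id d], [C' → . C], [X → . d id C], [X → . e] }  — shift
  I1: { [C' → C .] }  — accept
  I2: { [C → X . id d], [C → X .] }  — shift, reduce
  I3: { [X → d . id C] }  — shift
  I4: { [X → e .] }  — reduce
  I5: { [C → id . d] }  — shift
  I6: { [C → id d .] }  — reduce
  I7: { [C → . X id d], [C → . X], [C → . id d], [X → . d id C], [X → . e], [X → d id . C] }  — shift
  I8: { [X → d id C .] }  — reduce
  I9: { [C → X id . d] }  — shift
  I10: { [C → X id d .] }  — reduce

Conflict in state I2:
  Shift-reduce conflict between [C → X .] and [C → X . id d]
So the grammar is NOT LR(0).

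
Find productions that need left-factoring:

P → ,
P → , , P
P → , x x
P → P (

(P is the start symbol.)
Left-factoring is needed when two productions for the same non-terminal
share a common prefix on the right-hand side.

Productions for P:
  P → ,
  P → , , P
  P → , x x
  P → P (

Found common prefix ',' in productions for P

Answer: Yes, P has productions with common prefix ','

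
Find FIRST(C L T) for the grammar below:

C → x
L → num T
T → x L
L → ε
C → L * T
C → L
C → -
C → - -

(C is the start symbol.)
FIRST sets of the non-terminals involved (from the grammar, by fixed-point iteration):
  FIRST(C) = { '*', '-', 'num', 'x', ε }
  FIRST(L) = { 'num', ε }
  FIRST(T) = { 'x' }

To compute FIRST(C L T), process the symbols left to right:
Symbol C is a non-terminal. Add FIRST(C) \ {ε} = { '*', '-', 'num', 'x' }
C is nullable (ε ∈ FIRST(C)), continue to the next symbol.
Symbol L is a non-terminal. Add FIRST(L) \ {ε} = { 'num' }
L is nullable (ε ∈ FIRST(L)), continue to the next symbol.
Symbol T is a non-terminal. Add FIRST(T) \ {ε} = { 'x' }
T is not nullable (ε ∉ FIRST(T)), so stop here.
FIRST(C L T) = { '*', '-', 'num', 'x' }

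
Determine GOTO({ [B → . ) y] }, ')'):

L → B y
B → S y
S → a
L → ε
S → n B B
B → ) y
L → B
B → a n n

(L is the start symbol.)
{ [B → ) . y] }

GOTO(I, ')') = CLOSURE({ [A → αX.β] : [A → α.Xβ] ∈ I, X = ')' })

Items with dot before ')', with the dot advanced:
  [B → . ) y] → [B → ) . y]
Closure adds nothing (no advanced item has the dot before a non-terminal).

GOTO = { [B → ) . y] }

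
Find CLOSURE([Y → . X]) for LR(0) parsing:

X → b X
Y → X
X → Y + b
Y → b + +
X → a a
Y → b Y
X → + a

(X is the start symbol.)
{ [X → . + a], [X → . Y + b], [X → . a a], [X → . b X], [Y → . X], [Y → . b + +], [Y → . b Y] }

To compute CLOSURE, for each item [A → α.Bβ] where B is a non-terminal, add [B → .γ] for all productions B → γ; repeat for the newly added items until nothing changes.

Start with: [Y → . X]
  [Y → . X] has the dot before X: add [X → . b X], [X → . Y + b], [X → . a a], [X → . + a]
  [X → . Y + b] has the dot before Y: add [Y → . b + +], [Y → . b Y]
No further items can be added.

CLOSURE = { [X → . + a], [X → . Y + b], [X → . a a], [X → . b X], [Y → . X], [Y → . b + +], [Y → . b Y] }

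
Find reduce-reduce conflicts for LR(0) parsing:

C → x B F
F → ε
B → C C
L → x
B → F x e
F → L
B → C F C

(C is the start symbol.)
Yes — I7: [F → .] vs [L → x .]

Augment with C' → C and build the canonical LR(0) collection (I0 = CLOSURE({[C' → . C]}), then GOTO on every symbol after a dot until no new states appear). It has 15 states:
  I0: { [C → . x B F], [C' → . C] }  — shift
  I1: { [C' → C .] }  — accept
  I2: { [B → . C C], [B → . C F C], [B → . F x e], [C → . x B F], [C → x . B F], [F → . L], [F → .], [L → . x] }  — shift, reduce
  I3: { [C → x B . F], [F → . L], [F → .], [L → . x] }  — shift, reduce
  I4: { [B → C . C], [B → C . F C], [C → . x B F], [F → . L], [F → .], [L → . x] }  — shift, reduce
  I5: { [B → F . x e] }  — shift
  I6: { [F → L .] }  — reduce
  I7: { [B → . C C], [B → . C F C], [B → . F x e], [C → . x B F], [C → x . B F], [F → . L], [F → .], [L → . x], [L → x .] }  — shift, 2 reduces
  I8: { [B → F x . e] }  — shift
  I9: { [B → F x e .] }  — reduce
  I10: { [B → C C .] }  — reduce
  I11: { [B → C F . C], [C → . x B F] }  — shift
  I12: { [B → C F C .] }  — reduce
  I13: { [C → x B F .] }  — reduce
  I14: { [L → x .] }  — reduce

I7 contains complete items [F → .], [L → x .] — reduce-reduce conflict.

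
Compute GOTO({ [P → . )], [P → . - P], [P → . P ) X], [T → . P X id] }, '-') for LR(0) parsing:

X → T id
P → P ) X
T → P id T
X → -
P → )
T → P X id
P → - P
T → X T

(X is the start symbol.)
GOTO(I, '-') = CLOSURE({ [A → αX.β] : [A → α.Xβ] ∈ I, X = '-' })

Items with dot before '-', with the dot advanced:
  [P → . - P] → [P → - . P]
Closure of the advanced items:
  [P → - . P] has the dot before P: add [P → . P ) X], [P → . )], [P → . - P]

GOTO = { [P → - . P], [P → . )], [P → . - P], [P → . P ) X] }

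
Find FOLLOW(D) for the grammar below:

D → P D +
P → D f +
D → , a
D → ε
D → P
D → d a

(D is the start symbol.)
{ $, '+', 'f' }

D is the start symbol, so $ ∈ FOLLOW(D).
In D → P D +: D is followed by '+', add FIRST('+') \ {ε} = { '+' }
In P → D f +: D is followed by f '+', add FIRST(f '+') \ {ε} = { 'f' }

Taking the union: FOLLOW(D) = { $, '+', 'f' }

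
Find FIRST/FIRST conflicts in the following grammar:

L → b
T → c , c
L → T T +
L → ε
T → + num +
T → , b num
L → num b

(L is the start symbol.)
No FIRST/FIRST conflicts.

A FIRST/FIRST conflict occurs when two productions N → α and N → β for the same non-terminal have FIRST(α) ∩ FIRST(β) ≠ ∅ (with ε ∈ FIRST of a nullable right-hand side, so two nullable alternatives also conflict).

FIRST sets of the non-terminals at (or reachable through a nullable prefix from) the front of some alternative:
  FIRST(T) = { '+', ',', 'c' }

Productions for L:
  L → b: FIRST = { 'b' }
  L → T T +: FIRST = { '+', ',', 'c' }
  L → ε: FIRST = { ε }
  L → num b: FIRST = { 'num' }
Productions for T:
  T → c , c: FIRST = { 'c' }
  T → + num +: FIRST = { '+' }
  T → , b num: FIRST = { ',' }

All alternatives of each non-terminal have pairwise disjoint FIRST sets.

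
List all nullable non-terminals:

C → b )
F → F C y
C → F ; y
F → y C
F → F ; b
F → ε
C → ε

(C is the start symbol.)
{ 'C', 'F' }

A non-terminal is nullable if it can derive ε (the empty string): either it has an ε-production, or it has a production whose right-hand side consists entirely of nullable non-terminals.

ε-productions: F → ε, C → ε
So F, C are immediately nullable.
Every non-terminal is now nullable.
Nullable = { 'C', 'F' }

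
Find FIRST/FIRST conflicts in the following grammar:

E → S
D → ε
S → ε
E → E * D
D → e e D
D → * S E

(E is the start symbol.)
No FIRST/FIRST conflicts.

FIRST sets of the non-terminals at (or reachable through a nullable prefix from) the front of some alternative:
  FIRST(S) = { ε }
  FIRST(E) = { '*', ε }

Productions for E:
  E → S: FIRST = { ε }
  E → E * D: FIRST = { '*' }
Productions for D:
  D → ε: FIRST = { ε }
  D → e e D: FIRST = { 'e' }
  D → * S E: FIRST = { '*' }
S has only one production, so no FIRST/FIRST conflict is possible there.

All alternatives of each non-terminal have pairwise disjoint FIRST sets.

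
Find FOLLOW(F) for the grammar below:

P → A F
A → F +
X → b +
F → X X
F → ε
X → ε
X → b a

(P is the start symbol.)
In P → A F: F is at the end, add FOLLOW(P)
In A → F +: F is followed by '+', add FIRST('+') \ {ε} = { '+' }

The FOLLOW sets referred to above (computed the same way, to a fixed point):
  FOLLOW(P) = { $ }

Taking the union: FOLLOW(F) = { $, '+' }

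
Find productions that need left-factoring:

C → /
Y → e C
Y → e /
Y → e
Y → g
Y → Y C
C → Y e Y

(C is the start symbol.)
Left-factoring is needed when two productions for the same non-terminal
share a common prefix on the right-hand side.

Productions for C:
  C → /
  C → Y e Y
Productions for Y:
  Y → e C
  Y → e /
  Y → e
  Y → g
  Y → Y C

Found common prefix 'e' in productions for Y

Answer: Yes, Y has productions with common prefix 'e'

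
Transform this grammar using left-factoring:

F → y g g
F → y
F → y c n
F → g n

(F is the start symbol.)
F → y F'
F' → g g
F' → ε
F' → c n
F → g n

Left-factoring transforms A → αβ₁ | αβ₂ into A → αA' and A' → β₁ | β₂
(α is the longest common prefix among the alternatives). Repeat until
no nonterminal has two alternatives with a common prefix.

Round 1: F has alternatives sharing prefix 'y'. Introduce F': F → y F'
  Add: F' → g g
  Add: F' → ε
  Add: F' → c n

No remaining common prefixes — done.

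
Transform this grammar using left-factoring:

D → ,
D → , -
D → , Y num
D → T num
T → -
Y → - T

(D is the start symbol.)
Left-factoring transforms A → αβ₁ | αβ₂ into A → αA' and A' → β₁ | β₂
(α is the longest common prefix among the alternatives). Repeat until
no nonterminal has two alternatives with a common prefix.

Round 1: D has alternatives sharing prefix ','. Introduce D': D → , D'
  Add: D' → ε
  Add: D' → -
  Add: D' → Y num

No remaining common prefixes — done.

Resulting grammar:
D → , D'
D' → ε
D' → -
D' → Y num
D → T num
T → -
Y → - T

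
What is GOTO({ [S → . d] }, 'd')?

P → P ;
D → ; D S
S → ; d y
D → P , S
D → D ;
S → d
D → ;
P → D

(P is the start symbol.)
{ [S → d .] }

GOTO(I, 'd') = CLOSURE({ [A → αX.β] : [A → α.Xβ] ∈ I, X = 'd' })

Items with dot before 'd', with the dot advanced:
  [S → . d] → [S → d .]
Closure adds nothing (no advanced item has the dot before a non-terminal).

GOTO = { [S → d .] }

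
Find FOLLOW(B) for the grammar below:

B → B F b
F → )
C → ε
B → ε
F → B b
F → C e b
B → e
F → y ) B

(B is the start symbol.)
B is the start symbol, so $ ∈ FOLLOW(B).
In B → B F b: B is followed by F b, add FIRST(F b) \ {ε} = { ')', 'b', 'e', 'y' }
In F → B b: B is followed by b, add FIRST(b) \ {ε} = { 'b' }
In F → y ) B: B is at the end, add FOLLOW(F)

The FOLLOW sets referred to above (computed the same way, to a fixed point):
  FOLLOW(F) = { 'b' }

Taking the union: FOLLOW(B) = { $, ')', 'b', 'e', 'y' }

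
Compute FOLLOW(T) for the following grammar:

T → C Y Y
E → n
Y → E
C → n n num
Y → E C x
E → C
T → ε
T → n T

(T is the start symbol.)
{ $ }

To compute FOLLOW(T), find every occurrence of T on a right-hand side N → α T β: add FIRST(β) \ {ε}, and if β is empty or nullable also add FOLLOW(N). Iterate to a fixed point.

T is the start symbol, so $ ∈ FOLLOW(T).
In T → n T: T is at the end; this adds FOLLOW(T) to itself — nothing new

Taking the union: FOLLOW(T) = { $ }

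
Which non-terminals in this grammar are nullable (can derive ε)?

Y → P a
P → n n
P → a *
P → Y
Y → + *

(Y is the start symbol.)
None

A non-terminal is nullable if it can derive ε (the empty string): either it has an ε-production, or it has a production whose right-hand side consists entirely of nullable non-terminals.

There are no ε-productions, so no non-terminal can derive ε.
No non-terminals are nullable.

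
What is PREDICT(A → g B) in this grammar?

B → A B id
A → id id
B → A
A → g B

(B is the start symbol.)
PREDICT(A → g B) = (FIRST(RHS) \ {ε}) ∪ (FOLLOW(A) if ε ∈ FIRST(RHS), i.e. RHS ⇒* ε)
FIRST(g B) = { 'g' }
ε ∉ FIRST(g B), so FOLLOW(A) is not added.
PREDICT(A → g B) = { 'g' }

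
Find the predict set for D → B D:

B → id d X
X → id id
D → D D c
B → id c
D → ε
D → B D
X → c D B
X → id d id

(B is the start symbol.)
PREDICT(D → B D) = (FIRST(RHS) \ {ε}) ∪ (FOLLOW(D) if ε ∈ FIRST(RHS), i.e. RHS ⇒* ε)
FIRST(B) = { 'id' }
FIRST(B D) = { 'id' }
ε ∉ FIRST(B D), so FOLLOW(D) is not added.
PREDICT(D → B D) = { 'id' }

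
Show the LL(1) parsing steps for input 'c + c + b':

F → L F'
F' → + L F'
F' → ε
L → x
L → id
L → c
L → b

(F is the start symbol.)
LL(1) parsing maintains a stack (initially the start symbol over $) and the input. At each step: if the stack top is a terminal, match it against the current input token; if it is a non-terminal N, replace it with the RHS of M[N, lookahead] (the unique production whose predict set contains the lookahead).

Stack is shown with the top on the left.

Stack     Input        Action
-----------------------------
F $       c + c + b $  output F → L F'
L F' $    c + c + b $  output L → c
c F' $    c + c + b $  match 'c'
F' $      + c + b $    output F' → + L F'
+ L F' $  + c + b $    match '+'
L F' $    c + b $      output L → c
c F' $    c + b $      match 'c'
F' $      + b $        output F' → + L F'
+ L F' $  + b $        match '+'
L F' $    b $          output L → b
b F' $    b $          match 'b'
F' $      $            output F' → ε
$         $            accept

The string is accepted.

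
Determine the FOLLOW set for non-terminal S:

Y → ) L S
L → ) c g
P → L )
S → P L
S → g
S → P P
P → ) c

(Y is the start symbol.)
{ $ }

In Y → ) L S: S is at the end, add FOLLOW(Y)

The FOLLOW sets referred to above (computed the same way, to a fixed point):
  FOLLOW(Y) = { $ }

Taking the union: FOLLOW(S) = { $ }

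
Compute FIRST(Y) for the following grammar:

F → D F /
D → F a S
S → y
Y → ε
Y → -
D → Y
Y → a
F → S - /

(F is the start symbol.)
{ '-', 'a', ε }

From Y → ε:
  - ε-production, so ε ∈ FIRST(Y)
From Y → -:
  - '-' is a terminal: add '-' and stop
From Y → a:
  - a is a terminal: add 'a' and stop

Collecting: FIRST(Y) = { '-', 'a', ε }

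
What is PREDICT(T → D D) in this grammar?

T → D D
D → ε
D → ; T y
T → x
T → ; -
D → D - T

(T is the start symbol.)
{ $, '-', ';', 'y' }

PREDICT(T → D D) = (FIRST(RHS) \ {ε}) ∪ (FOLLOW(T) if ε ∈ FIRST(RHS), i.e. RHS ⇒* ε)
FIRST(D) = { '-', ';', ε }
FIRST(D D) = { '-', ';', ε }
ε ∈ FIRST(D D) (the right-hand side is nullable), so add FOLLOW(T) = { $, '-', ';', 'y' }
PREDICT(T → D D) = { $, '-', ';', 'y' }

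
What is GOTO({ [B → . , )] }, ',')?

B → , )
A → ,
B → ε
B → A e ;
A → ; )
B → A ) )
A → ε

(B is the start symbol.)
GOTO(I, ',') = CLOSURE({ [A → αX.β] : [A → α.Xβ] ∈ I, X = ',' })

Items with dot before ',', with the dot advanced:
  [B → . , )] → [B → , . )]
Closure adds nothing (no advanced item has the dot before a non-terminal).

GOTO = { [B → , . )] }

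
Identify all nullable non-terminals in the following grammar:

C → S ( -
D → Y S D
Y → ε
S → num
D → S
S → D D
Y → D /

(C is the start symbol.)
ε-productions: Y → ε
So Y is immediately nullable.
No further non-terminal can be added: every production for the remaining non-terminals contains a terminal or a non-nullable non-terminal.
Nullable = { 'Y' }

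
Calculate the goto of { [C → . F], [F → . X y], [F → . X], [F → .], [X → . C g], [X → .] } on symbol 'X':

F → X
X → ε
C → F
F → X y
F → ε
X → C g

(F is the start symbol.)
{ [F → X . y], [F → X .] }

GOTO(I, 'X') = CLOSURE({ [A → αX.β] : [A → α.Xβ] ∈ I, X = 'X' })

Items with dot before 'X', with the dot advanced:
  [F → . X] → [F → X .]
  [F → . X y] → [F → X . y]
Closure adds nothing (no advanced item has the dot before a non-terminal).

GOTO = { [F → X . y], [F → X .] }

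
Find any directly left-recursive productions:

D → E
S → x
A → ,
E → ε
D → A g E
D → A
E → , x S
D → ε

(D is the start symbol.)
No direct left recursion

D → E: starts with E
S → x: starts with x
A → ,: starts with ','
E → ε: starts with ε
D → A g E: starts with A
D → A: starts with A
E → , x S: starts with ','
D → ε: starts with ε

No direct left recursion found.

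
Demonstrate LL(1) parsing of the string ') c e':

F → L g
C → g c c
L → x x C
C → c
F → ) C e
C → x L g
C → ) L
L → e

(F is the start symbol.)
LL(1) parsing maintains a stack (initially the start symbol over $) and the input. At each step: if the stack top is a terminal, match it against the current input token; if it is a non-terminal N, replace it with the RHS of M[N, lookahead] (the unique production whose predict set contains the lookahead).

Stack is shown with the top on the left.

Stack    Input    Action
------------------------
F $      ) c e $  output F → ) C e
) C e $  ) c e $  match ')'
C e $    c e $    output C → c
c e $    c e $    match 'c'
e $      e $      match 'e'
$        $        accept

The string is accepted.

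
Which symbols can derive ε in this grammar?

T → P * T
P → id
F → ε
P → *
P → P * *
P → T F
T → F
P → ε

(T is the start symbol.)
{ 'F', 'P', 'T' }

ε-productions: F → ε, P → ε
So F, P are immediately nullable.
T → F: every symbol on the right is nullable, so T is nullable too.
Every non-terminal is now nullable.
Nullable = { 'F', 'P', 'T' }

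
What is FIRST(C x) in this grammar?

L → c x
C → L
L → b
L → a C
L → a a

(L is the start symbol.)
FIRST sets of the non-terminals involved (from the grammar, by fixed-point iteration):
  FIRST(C) = { 'a', 'b', 'c' }

To compute FIRST(C x), process the symbols left to right:
Symbol C is a non-terminal. Add FIRST(C) \ {ε} = { 'a', 'b', 'c' }
C is not nullable (ε ∉ FIRST(C)), so stop here.
FIRST(C x) = { 'a', 'b', 'c' }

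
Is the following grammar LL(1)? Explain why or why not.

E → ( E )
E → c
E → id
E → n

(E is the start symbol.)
A grammar is LL(1) if for each non-terminal N with multiple productions, the predict sets of those productions are pairwise disjoint, where PREDICT(N → α) = (FIRST(α) \ {ε}) ∪ (FOLLOW(N) if α ⇒* ε).

For E:
  PREDICT(E → '(' E ')') = { '(' }
  PREDICT(E → c) = { 'c' }
  PREDICT(E → id) = { 'id' }
  PREDICT(E → n) = { 'n' }

All predict sets are disjoint. The grammar IS LL(1).

Answer: Yes, the grammar is LL(1).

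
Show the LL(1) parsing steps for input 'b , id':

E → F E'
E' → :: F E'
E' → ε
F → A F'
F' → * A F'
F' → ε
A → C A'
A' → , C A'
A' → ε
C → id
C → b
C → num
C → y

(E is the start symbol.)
Stack is shown with the top on the left.

Stack           Input     Action
--------------------------------
E $             b , id $  output E → F E'
F E' $          b , id $  output F → A F'
A F' E' $       b , id $  output A → C A'
C A' F' E' $    b , id $  output C → b
b A' F' E' $    b , id $  match 'b'
A' F' E' $      , id $    output A' → , C A'
, C A' F' E' $  , id $    match ','
C A' F' E' $    id $      output C → id
id A' F' E' $   id $      match 'id'
A' F' E' $      $         output A' → ε
F' E' $         $         output F' → ε
E' $            $         output E' → ε
$               $         accept

The string is accepted.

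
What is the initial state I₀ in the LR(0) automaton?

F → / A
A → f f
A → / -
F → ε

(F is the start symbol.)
First, augment the grammar with F' → F
I₀ = CLOSURE({ [F' → . F] }):
  [F' → . F] has the dot before F: add [F → . / A], [F → .]
No further items can be added.

I₀ = { [F → . / A], [F → .], [F' → . F] }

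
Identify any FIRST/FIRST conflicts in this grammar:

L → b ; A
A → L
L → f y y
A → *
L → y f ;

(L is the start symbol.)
FIRST sets of the non-terminals at (or reachable through a nullable prefix from) the front of some alternative:
  FIRST(L) = { 'b', 'f', 'y' }

Productions for L:
  L → b ; A: FIRST = { 'b' }
  L → f y y: FIRST = { 'f' }
  L → y f ;: FIRST = { 'y' }
Productions for A:
  A → L: FIRST = { 'b', 'f', 'y' }
  A → *: FIRST = { '*' }

All alternatives of each non-terminal have pairwise disjoint FIRST sets.

Answer: No FIRST/FIRST conflicts.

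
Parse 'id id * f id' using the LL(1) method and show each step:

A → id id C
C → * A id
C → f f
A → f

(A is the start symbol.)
Stack is shown with the top on the left.

Stack      Input           Action
---------------------------------
A $        id id * f id $  output A → id id C
id id C $  id id * f id $  match 'id'
id C $     id * f id $     match 'id'
C $        * f id $        output C → * A id
* A id $   * f id $        match '*'
A id $     f id $          output A → f
f id $     f id $          match 'f'
id $       id $            match 'id'
$          $               accept

The string is accepted.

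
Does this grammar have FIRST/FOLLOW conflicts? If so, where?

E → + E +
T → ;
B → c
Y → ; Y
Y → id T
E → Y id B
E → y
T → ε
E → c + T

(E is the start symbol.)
No FIRST/FOLLOW conflicts.

Nullable non-terminals: T.

T: nullable alternative(s) T → ε; FOLLOW(T) = { $, '+', 'id' }
  T → ;: FIRST \ {ε} = { ';' } — disjoint from FOLLOW(T)
  T → ε: FIRST \ {ε} = { } — this is the only nullable alternative, skip

B, E, Y have no nullable alternative, so no FIRST/FOLLOW check is needed there.

No FIRST/FOLLOW conflicts found.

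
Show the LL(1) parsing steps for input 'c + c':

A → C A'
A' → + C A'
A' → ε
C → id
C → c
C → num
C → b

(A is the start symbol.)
LL(1) parsing maintains a stack (initially the start symbol over $) and the input. At each step: if the stack top is a terminal, match it against the current input token; if it is a non-terminal N, replace it with the RHS of M[N, lookahead] (the unique production whose predict set contains the lookahead).

Stack is shown with the top on the left.

Stack     Input    Action
-------------------------
A $       c + c $  output A → C A'
C A' $    c + c $  output C → c
c A' $    c + c $  match 'c'
A' $      + c $    output A' → + C A'
+ C A' $  + c $    match '+'
C A' $    c $      output C → c
c A' $    c $      match 'c'
A' $      $        output A' → ε
$         $        accept

The string is accepted.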